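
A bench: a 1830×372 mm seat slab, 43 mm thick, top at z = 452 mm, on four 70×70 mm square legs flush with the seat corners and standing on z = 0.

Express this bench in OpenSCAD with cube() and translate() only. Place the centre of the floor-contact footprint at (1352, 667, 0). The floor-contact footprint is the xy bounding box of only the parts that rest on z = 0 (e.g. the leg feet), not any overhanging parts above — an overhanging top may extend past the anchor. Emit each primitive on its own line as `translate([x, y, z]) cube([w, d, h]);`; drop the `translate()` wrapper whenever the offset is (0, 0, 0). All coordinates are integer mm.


translate([437, 481, 409]) cube([1830, 372, 43]);
translate([437, 481, 0]) cube([70, 70, 409]);
translate([437, 783, 0]) cube([70, 70, 409]);
translate([2197, 481, 0]) cube([70, 70, 409]);
translate([2197, 783, 0]) cube([70, 70, 409]);


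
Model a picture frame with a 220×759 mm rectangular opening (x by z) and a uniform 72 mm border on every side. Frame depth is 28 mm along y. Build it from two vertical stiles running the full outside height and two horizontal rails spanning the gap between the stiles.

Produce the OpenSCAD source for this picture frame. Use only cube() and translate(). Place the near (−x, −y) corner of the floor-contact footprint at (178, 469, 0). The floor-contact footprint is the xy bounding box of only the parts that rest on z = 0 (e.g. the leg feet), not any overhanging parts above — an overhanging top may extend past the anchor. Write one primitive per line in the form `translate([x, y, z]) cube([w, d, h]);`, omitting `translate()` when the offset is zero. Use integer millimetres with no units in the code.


translate([178, 469, 0]) cube([72, 28, 903]);
translate([470, 469, 0]) cube([72, 28, 903]);
translate([250, 469, 0]) cube([220, 28, 72]);
translate([250, 469, 831]) cube([220, 28, 72]);


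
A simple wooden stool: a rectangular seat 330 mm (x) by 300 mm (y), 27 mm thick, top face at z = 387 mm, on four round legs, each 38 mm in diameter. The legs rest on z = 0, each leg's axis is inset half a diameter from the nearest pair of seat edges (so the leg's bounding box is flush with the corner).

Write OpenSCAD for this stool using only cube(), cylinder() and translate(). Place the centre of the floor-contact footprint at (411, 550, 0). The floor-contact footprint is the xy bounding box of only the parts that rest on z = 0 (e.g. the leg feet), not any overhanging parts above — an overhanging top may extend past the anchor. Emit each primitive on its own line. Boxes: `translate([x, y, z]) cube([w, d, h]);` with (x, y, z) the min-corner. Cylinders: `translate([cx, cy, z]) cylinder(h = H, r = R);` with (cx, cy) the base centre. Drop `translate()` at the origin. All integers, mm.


translate([246, 400, 360]) cube([330, 300, 27]);
translate([265, 419, 0]) cylinder(h = 360, r = 19);
translate([557, 419, 0]) cylinder(h = 360, r = 19);
translate([265, 681, 0]) cylinder(h = 360, r = 19);
translate([557, 681, 0]) cylinder(h = 360, r = 19);


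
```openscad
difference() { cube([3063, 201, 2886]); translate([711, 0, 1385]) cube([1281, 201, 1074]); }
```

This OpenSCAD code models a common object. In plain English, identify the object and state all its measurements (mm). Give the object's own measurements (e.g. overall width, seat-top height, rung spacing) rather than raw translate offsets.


A wall 3063 mm long (x), 201 mm thick (y), 2886 mm tall, with a rectangular window opening cut through it. The opening is 1281 mm wide and 1074 mm tall; its sill is at z = 1385 mm and its near (−x) edge is 711 mm from the wall's −x end. The opening passes through the full wall thickness.


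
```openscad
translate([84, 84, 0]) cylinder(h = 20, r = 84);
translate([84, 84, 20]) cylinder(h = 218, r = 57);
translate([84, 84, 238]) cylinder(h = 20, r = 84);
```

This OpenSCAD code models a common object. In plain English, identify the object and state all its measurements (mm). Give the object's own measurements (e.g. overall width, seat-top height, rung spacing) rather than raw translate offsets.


A spool: two coaxial disc flanges of radius 84 mm and thickness 20 mm, joined by a core cylinder of radius 57 mm and height 218 mm. The lower flange rests on z = 0 and the three cylinders share a vertical axis.


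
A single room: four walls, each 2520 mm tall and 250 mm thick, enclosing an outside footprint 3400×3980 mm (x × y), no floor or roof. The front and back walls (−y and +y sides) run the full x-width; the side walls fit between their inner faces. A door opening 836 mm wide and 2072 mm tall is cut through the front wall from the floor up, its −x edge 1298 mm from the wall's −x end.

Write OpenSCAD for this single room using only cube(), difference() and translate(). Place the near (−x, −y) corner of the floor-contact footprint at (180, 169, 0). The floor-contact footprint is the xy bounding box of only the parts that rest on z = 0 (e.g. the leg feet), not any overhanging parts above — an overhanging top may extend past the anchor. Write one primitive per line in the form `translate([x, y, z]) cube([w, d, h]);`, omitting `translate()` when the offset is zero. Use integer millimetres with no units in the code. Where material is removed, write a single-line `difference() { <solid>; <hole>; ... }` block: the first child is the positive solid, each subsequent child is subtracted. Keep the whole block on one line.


difference() { translate([180, 169, 0]) cube([3400, 250, 2520]); translate([1478, 169, 0]) cube([836, 250, 2072]); }
translate([180, 3899, 0]) cube([3400, 250, 2520]);
translate([180, 419, 0]) cube([250, 3480, 2520]);
translate([3330, 419, 0]) cube([250, 3480, 2520]);


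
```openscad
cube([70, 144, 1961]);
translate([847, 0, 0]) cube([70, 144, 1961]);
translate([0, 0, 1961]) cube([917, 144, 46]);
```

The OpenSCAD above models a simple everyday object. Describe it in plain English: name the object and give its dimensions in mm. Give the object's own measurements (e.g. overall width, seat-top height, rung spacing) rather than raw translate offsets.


A door frame. The clear opening is 777 mm wide and 1961 mm high. Two 70 mm wide jambs, 144 mm deep, stand either side of the opening from the floor to the top of the opening. A 46 mm thick head sits across the top of both jambs, spanning the full outside width of the frame.


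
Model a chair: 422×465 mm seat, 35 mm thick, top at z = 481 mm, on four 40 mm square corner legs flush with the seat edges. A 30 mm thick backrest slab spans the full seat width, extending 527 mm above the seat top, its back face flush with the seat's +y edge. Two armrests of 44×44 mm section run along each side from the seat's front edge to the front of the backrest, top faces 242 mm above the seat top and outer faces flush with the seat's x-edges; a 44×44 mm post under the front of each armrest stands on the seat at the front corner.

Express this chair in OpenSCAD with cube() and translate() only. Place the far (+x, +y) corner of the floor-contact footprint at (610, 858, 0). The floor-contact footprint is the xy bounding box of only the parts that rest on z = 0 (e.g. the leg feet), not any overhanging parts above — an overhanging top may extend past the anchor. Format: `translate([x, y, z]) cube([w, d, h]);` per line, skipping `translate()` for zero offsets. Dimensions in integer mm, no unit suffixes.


translate([188, 393, 446]) cube([422, 465, 35]);
translate([188, 393, 0]) cube([40, 40, 446]);
translate([570, 393, 0]) cube([40, 40, 446]);
translate([188, 818, 0]) cube([40, 40, 446]);
translate([570, 818, 0]) cube([40, 40, 446]);
translate([188, 828, 481]) cube([422, 30, 527]);
translate([188, 393, 679]) cube([44, 435, 44]);
translate([566, 393, 679]) cube([44, 435, 44]);
translate([188, 393, 481]) cube([44, 44, 198]);
translate([566, 393, 481]) cube([44, 44, 198]);


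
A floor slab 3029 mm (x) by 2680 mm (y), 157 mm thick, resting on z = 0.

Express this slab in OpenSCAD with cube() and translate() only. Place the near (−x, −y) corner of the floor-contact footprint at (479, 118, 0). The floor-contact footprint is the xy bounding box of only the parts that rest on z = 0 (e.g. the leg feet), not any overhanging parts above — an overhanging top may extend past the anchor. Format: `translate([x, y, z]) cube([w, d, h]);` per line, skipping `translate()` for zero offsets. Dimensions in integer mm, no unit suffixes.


translate([479, 118, 0]) cube([3029, 2680, 157]);


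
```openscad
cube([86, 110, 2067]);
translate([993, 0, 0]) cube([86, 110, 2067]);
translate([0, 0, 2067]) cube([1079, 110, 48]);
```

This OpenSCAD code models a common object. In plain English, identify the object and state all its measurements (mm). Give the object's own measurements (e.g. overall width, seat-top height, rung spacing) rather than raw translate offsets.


A door frame. The clear opening is 907 mm wide and 2067 mm high. Two 86 mm wide jambs, 110 mm deep, stand either side of the opening from the floor to the top of the opening. A 48 mm thick head sits across the top of both jambs, spanning the full outside width of the frame.


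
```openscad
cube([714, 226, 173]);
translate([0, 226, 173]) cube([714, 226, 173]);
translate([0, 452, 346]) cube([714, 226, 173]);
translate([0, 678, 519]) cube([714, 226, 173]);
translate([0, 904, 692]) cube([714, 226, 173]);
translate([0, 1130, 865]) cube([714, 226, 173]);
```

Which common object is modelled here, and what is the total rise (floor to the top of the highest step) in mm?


A staircase. The total rise is 1038 mm.

6 identical blocks, each offset up and back from the previous — a staircase. Each step is 173 mm tall and there are 6 of them, so the total rise is 6 × 173 = 1038 mm.


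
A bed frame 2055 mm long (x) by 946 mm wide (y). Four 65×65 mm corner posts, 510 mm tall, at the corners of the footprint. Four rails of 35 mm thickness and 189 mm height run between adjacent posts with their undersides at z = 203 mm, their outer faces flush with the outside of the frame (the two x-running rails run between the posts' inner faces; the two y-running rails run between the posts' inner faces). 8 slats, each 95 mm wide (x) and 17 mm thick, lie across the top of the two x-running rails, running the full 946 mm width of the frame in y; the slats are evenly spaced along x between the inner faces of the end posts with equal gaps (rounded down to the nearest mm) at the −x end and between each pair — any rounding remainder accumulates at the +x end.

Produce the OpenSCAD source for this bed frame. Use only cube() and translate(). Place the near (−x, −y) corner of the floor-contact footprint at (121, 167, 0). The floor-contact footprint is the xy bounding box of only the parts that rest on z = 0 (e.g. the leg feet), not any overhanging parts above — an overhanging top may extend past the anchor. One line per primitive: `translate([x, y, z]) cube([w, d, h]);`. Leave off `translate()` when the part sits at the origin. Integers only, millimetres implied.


translate([121, 167, 0]) cube([65, 65, 510]);
translate([121, 1048, 0]) cube([65, 65, 510]);
translate([2111, 167, 0]) cube([65, 65, 510]);
translate([2111, 1048, 0]) cube([65, 65, 510]);
translate([186, 167, 203]) cube([1925, 35, 189]);
translate([186, 1078, 203]) cube([1925, 35, 189]);
translate([121, 232, 203]) cube([35, 816, 189]);
translate([2141, 232, 203]) cube([35, 816, 189]);
translate([315, 167, 392]) cube([95, 946, 17]);
translate([539, 167, 392]) cube([95, 946, 17]);
translate([763, 167, 392]) cube([95, 946, 17]);
translate([987, 167, 392]) cube([95, 946, 17]);
translate([1211, 167, 392]) cube([95, 946, 17]);
translate([1435, 167, 392]) cube([95, 946, 17]);
translate([1659, 167, 392]) cube([95, 946, 17]);
translate([1883, 167, 392]) cube([95, 946, 17]);


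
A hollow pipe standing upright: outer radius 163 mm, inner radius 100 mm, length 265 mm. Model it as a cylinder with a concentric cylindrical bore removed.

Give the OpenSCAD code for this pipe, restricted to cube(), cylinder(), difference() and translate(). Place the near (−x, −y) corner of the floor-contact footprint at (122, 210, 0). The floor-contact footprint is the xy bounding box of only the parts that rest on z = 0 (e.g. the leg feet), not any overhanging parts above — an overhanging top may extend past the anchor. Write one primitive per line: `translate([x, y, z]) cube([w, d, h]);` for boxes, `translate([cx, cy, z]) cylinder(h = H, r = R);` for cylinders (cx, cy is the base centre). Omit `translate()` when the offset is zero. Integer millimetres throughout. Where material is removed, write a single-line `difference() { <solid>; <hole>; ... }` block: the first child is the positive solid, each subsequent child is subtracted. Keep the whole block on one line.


difference() { translate([285, 373, 0]) cylinder(h = 265, r = 163); translate([285, 373, 0]) cylinder(h = 265, r = 100); }


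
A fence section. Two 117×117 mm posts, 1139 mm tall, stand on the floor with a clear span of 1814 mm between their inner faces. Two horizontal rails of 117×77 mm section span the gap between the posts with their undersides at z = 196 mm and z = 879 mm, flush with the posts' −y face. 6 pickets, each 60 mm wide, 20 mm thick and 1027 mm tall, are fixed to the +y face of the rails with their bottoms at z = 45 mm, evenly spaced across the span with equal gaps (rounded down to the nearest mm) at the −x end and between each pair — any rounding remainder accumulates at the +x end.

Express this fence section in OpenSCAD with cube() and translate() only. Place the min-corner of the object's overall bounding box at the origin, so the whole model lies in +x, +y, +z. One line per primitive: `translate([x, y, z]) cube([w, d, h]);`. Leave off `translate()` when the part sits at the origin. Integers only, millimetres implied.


cube([117, 117, 1139]);
translate([1931, 0, 0]) cube([117, 117, 1139]);
translate([117, 0, 196]) cube([1814, 117, 77]);
translate([117, 0, 879]) cube([1814, 117, 77]);
translate([324, 117, 45]) cube([60, 20, 1027]);
translate([591, 117, 45]) cube([60, 20, 1027]);
translate([858, 117, 45]) cube([60, 20, 1027]);
translate([1125, 117, 45]) cube([60, 20, 1027]);
translate([1392, 117, 45]) cube([60, 20, 1027]);
translate([1659, 117, 45]) cube([60, 20, 1027]);


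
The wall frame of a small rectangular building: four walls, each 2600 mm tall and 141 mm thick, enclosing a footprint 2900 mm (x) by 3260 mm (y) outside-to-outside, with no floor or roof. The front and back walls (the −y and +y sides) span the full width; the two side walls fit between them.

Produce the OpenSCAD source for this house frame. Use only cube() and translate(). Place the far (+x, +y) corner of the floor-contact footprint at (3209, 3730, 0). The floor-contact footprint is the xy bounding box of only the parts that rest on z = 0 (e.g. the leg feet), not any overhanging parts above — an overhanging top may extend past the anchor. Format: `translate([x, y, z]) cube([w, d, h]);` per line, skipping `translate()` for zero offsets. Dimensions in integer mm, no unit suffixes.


translate([309, 470, 0]) cube([2900, 141, 2600]);
translate([309, 3589, 0]) cube([2900, 141, 2600]);
translate([309, 611, 0]) cube([141, 2978, 2600]);
translate([3068, 611, 0]) cube([141, 2978, 2600]);


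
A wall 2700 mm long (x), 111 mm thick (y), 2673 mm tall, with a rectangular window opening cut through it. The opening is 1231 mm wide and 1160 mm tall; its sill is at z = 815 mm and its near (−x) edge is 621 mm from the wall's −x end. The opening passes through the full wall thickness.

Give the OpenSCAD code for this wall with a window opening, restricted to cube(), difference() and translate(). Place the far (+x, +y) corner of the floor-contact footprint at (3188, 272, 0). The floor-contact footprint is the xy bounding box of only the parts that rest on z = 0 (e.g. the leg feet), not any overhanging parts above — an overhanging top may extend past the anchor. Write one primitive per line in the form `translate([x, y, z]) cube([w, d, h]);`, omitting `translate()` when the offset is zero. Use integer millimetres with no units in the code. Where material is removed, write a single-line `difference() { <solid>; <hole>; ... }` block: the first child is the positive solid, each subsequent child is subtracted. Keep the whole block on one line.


difference() { translate([488, 161, 0]) cube([2700, 111, 2673]); translate([1109, 161, 815]) cube([1231, 111, 1160]); }


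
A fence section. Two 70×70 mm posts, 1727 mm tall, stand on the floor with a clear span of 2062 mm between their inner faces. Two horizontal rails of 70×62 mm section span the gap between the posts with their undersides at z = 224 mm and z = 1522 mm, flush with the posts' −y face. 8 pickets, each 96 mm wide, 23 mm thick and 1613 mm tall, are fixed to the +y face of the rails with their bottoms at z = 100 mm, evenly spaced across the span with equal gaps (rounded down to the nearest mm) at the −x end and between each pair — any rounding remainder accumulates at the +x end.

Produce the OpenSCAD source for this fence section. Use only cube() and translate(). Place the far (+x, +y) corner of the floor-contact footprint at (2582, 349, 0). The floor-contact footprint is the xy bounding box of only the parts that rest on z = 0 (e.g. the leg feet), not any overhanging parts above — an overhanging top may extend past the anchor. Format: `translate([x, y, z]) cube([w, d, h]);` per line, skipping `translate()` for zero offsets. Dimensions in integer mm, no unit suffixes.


translate([380, 279, 0]) cube([70, 70, 1727]);
translate([2512, 279, 0]) cube([70, 70, 1727]);
translate([450, 279, 224]) cube([2062, 70, 62]);
translate([450, 279, 1522]) cube([2062, 70, 62]);
translate([593, 349, 100]) cube([96, 23, 1613]);
translate([832, 349, 100]) cube([96, 23, 1613]);
translate([1071, 349, 100]) cube([96, 23, 1613]);
translate([1310, 349, 100]) cube([96, 23, 1613]);
translate([1549, 349, 100]) cube([96, 23, 1613]);
translate([1788, 349, 100]) cube([96, 23, 1613]);
translate([2027, 349, 100]) cube([96, 23, 1613]);
translate([2266, 349, 100]) cube([96, 23, 1613]);


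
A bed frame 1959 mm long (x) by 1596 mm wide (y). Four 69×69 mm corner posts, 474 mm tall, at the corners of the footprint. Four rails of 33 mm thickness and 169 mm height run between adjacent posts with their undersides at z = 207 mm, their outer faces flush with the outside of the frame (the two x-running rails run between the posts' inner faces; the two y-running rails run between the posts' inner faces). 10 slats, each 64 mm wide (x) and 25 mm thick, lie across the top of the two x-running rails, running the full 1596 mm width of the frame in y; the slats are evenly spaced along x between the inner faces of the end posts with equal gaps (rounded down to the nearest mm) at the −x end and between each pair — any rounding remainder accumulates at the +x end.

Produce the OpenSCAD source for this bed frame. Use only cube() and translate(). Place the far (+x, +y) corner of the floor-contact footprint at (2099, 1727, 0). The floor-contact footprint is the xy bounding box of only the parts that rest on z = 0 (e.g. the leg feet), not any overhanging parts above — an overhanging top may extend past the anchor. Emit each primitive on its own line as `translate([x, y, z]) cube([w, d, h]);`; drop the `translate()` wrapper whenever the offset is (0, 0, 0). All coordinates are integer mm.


// slat z = rail_z + rail_h = 207 + 169 = 376
// slat gap = ⌊(1821 − 10·64) / 11⌋ = 107
translate([140, 131, 0]) cube([69, 69, 474]);
translate([140, 1658, 0]) cube([69, 69, 474]);
translate([2030, 131, 0]) cube([69, 69, 474]);
translate([2030, 1658, 0]) cube([69, 69, 474]);
translate([209, 131, 207]) cube([1821, 33, 169]);
translate([209, 1694, 207]) cube([1821, 33, 169]);
translate([140, 200, 207]) cube([33, 1458, 169]);
translate([2066, 200, 207]) cube([33, 1458, 169]);
translate([316, 131, 376]) cube([64, 1596, 25]);
translate([487, 131, 376]) cube([64, 1596, 25]);
translate([658, 131, 376]) cube([64, 1596, 25]);
translate([829, 131, 376]) cube([64, 1596, 25]);
translate([1000, 131, 376]) cube([64, 1596, 25]);
translate([1171, 131, 376]) cube([64, 1596, 25]);
translate([1342, 131, 376]) cube([64, 1596, 25]);
translate([1513, 131, 376]) cube([64, 1596, 25]);
translate([1684, 131, 376]) cube([64, 1596, 25]);
translate([1855, 131, 376]) cube([64, 1596, 25]);


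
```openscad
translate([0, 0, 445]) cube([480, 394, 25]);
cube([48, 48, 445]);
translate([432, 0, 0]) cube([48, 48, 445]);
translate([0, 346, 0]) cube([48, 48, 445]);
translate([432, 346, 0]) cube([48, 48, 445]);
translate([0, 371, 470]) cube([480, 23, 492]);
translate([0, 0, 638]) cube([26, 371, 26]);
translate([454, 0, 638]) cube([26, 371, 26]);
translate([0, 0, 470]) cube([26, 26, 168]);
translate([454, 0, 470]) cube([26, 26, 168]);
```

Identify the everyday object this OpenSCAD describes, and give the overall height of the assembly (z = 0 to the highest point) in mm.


A chair. The overall height is 962 mm.

A slab on four corner posts with a tall panel at the back — a chair. The seat slab sits at z = 445 with thickness 25, and the 492 mm backrest starts at the seat top, so the overall height is 445 + 25 + 492 = 962 mm.


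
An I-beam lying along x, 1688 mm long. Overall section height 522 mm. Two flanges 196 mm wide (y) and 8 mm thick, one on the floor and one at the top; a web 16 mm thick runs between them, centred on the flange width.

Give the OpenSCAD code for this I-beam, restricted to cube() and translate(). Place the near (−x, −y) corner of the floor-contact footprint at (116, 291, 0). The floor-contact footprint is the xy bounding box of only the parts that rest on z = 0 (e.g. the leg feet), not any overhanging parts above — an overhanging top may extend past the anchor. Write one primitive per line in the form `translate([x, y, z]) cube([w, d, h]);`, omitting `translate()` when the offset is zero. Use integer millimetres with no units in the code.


translate([116, 291, 0]) cube([1688, 196, 8]);
translate([116, 381, 8]) cube([1688, 16, 506]);
translate([116, 291, 514]) cube([1688, 196, 8]);


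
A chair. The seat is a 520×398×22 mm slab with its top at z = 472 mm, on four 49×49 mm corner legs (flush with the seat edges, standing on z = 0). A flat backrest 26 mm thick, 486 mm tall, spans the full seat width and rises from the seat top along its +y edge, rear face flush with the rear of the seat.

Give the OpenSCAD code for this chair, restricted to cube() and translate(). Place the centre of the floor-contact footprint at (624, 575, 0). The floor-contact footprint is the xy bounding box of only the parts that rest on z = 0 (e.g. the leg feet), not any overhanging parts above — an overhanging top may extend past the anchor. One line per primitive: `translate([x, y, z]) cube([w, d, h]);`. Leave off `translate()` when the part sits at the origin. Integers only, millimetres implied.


// leg_h = 472 - 22 = 450
translate([364, 376, 450]) cube([520, 398, 22]);
translate([364, 376, 0]) cube([49, 49, 450]);
translate([835, 376, 0]) cube([49, 49, 450]);
translate([364, 725, 0]) cube([49, 49, 450]);
translate([835, 725, 0]) cube([49, 49, 450]);
translate([364, 748, 472]) cube([520, 26, 486]);


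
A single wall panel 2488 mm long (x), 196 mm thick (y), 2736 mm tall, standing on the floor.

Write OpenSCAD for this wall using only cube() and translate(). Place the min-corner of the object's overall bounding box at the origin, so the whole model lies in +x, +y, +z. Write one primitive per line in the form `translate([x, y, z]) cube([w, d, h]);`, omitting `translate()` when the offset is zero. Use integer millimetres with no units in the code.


cube([2488, 196, 2736]);


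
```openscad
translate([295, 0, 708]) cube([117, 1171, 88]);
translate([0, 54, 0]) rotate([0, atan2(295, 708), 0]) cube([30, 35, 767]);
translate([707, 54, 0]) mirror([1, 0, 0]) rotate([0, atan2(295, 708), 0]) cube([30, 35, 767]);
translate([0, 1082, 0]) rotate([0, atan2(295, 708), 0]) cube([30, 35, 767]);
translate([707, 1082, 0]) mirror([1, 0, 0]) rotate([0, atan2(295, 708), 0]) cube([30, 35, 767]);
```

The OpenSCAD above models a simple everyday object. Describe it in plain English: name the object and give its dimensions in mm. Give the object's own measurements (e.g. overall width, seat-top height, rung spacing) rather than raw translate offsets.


A sawhorse. A 117×1171×88 mm beam (x, y, z) sits on two A-frame leg pairs. Each pair is two raked legs of 30×35 mm section (35 mm along y) splaying symmetrically in x. Each leg rises 708 mm vertically over 295 mm of horizontal reach and is 767 mm long along its own axis. Every leg's outer bottom edge rests on the floor and its outer top edge meets a bottom edge of the beam — the left legs (tilting toward +x) meet the beam's −x bottom edge, the right legs (their mirror images, tilting toward −x) meet its +x bottom edge — so the leg tops tuck under the beam, the beam's underside is 708 mm above the floor, and the feet are 707 mm apart outside-to-outside with the beam centred between them. The two leg pairs are set in 54 mm from either end of the beam.


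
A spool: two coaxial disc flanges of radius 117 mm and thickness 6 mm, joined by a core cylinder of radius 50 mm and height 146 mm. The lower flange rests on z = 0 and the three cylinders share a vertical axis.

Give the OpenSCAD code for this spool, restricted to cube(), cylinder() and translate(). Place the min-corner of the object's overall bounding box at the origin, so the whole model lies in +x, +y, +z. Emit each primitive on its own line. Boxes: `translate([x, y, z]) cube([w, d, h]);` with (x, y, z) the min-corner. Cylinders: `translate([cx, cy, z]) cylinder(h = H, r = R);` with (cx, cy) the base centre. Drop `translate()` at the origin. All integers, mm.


translate([117, 117, 0]) cylinder(h = 6, r = 117);
translate([117, 117, 6]) cylinder(h = 146, r = 50);
translate([117, 117, 152]) cylinder(h = 6, r = 117);


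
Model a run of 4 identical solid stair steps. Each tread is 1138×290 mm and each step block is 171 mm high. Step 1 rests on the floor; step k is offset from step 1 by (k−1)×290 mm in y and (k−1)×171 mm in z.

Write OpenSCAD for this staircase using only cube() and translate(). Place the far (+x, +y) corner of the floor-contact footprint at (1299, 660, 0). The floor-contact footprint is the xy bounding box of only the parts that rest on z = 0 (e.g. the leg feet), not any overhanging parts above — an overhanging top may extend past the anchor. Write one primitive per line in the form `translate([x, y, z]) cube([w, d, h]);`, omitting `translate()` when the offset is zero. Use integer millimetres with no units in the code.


translate([161, 370, 0]) cube([1138, 290, 171]);
translate([161, 660, 171]) cube([1138, 290, 171]);
translate([161, 950, 342]) cube([1138, 290, 171]);
translate([161, 1240, 513]) cube([1138, 290, 171]);


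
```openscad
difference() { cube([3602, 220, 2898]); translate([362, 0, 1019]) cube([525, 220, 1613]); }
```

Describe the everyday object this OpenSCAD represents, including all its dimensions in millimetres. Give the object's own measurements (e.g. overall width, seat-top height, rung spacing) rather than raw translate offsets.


A wall 3602 mm long (x), 220 mm thick (y), 2898 mm tall, with a rectangular window opening cut through it. The opening is 525 mm wide and 1613 mm tall; its sill is at z = 1019 mm and its near (−x) edge is 362 mm from the wall's −x end. The opening passes through the full wall thickness.


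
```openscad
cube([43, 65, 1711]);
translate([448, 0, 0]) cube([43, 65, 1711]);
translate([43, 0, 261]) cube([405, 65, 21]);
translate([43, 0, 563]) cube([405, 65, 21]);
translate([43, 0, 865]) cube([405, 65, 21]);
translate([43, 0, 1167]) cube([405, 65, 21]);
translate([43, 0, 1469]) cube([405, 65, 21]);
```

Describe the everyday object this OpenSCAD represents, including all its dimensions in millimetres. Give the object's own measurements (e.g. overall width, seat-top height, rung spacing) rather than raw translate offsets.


A straight ladder. Two 43×65 mm vertical rails, 1711 mm tall, stand 491 mm apart (outside-to-outside) with their front faces coplanar on the −y side. 5 rungs, each 65 mm deep and 21 mm tall, span between the inner faces of the rails, front faces flush with the rails. The lowest rung's underside is at z = 261 mm and rungs are spaced 302 mm apart (underside to underside).


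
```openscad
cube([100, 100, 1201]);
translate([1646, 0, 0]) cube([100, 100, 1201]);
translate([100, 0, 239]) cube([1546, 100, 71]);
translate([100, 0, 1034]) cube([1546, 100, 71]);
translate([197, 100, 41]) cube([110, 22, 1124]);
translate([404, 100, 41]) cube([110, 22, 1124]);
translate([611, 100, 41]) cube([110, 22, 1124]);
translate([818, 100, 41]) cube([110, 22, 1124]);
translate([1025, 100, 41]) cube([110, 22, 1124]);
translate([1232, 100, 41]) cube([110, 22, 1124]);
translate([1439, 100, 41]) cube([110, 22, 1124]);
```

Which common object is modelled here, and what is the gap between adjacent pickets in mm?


A fence section. The picket gap is 97 mm.

Two posts, two rails, 7 pickets — a fence section. Span 1546 mm holds 7 pickets of 110 mm with 8 equal gaps: ⌊(1546 − 7·110) / 8⌋ = 97 mm.


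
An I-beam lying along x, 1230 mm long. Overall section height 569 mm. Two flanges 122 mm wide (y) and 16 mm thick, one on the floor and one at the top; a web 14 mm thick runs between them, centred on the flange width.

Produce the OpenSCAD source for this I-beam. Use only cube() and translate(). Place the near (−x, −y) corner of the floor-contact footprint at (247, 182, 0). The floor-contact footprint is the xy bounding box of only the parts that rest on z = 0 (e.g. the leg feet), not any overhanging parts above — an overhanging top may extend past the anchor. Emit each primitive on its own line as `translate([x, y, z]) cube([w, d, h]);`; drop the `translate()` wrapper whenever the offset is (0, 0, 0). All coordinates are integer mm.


translate([247, 182, 0]) cube([1230, 122, 16]);
translate([247, 236, 16]) cube([1230, 14, 537]);
translate([247, 182, 553]) cube([1230, 122, 16]);


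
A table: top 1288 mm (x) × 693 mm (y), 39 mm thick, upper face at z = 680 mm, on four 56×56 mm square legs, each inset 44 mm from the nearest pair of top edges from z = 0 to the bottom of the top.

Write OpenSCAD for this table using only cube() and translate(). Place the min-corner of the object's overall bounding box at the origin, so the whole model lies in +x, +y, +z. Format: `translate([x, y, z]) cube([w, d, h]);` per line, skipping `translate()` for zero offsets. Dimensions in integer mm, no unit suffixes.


translate([0, 0, 641]) cube([1288, 693, 39]);
translate([44, 44, 0]) cube([56, 56, 641]);
translate([1188, 44, 0]) cube([56, 56, 641]);
translate([44, 593, 0]) cube([56, 56, 641]);
translate([1188, 593, 0]) cube([56, 56, 641]);


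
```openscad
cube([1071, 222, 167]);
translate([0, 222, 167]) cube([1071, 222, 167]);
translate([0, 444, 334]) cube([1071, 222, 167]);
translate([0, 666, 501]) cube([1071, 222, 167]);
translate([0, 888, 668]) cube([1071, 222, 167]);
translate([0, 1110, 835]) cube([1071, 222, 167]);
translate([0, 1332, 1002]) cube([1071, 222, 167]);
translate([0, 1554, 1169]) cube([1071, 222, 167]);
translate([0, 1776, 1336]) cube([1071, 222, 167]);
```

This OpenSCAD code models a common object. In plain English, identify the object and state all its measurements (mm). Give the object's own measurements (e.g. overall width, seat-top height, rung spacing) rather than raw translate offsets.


A straight staircase of 9 solid steps. Each step is 1071 mm wide (x), 222 mm deep (y, the going) and 167 mm tall (the rise). The first step rests on the floor; each subsequent step sits one going further in +y and one rise higher in +z, directly behind and above the previous step with no overlap.


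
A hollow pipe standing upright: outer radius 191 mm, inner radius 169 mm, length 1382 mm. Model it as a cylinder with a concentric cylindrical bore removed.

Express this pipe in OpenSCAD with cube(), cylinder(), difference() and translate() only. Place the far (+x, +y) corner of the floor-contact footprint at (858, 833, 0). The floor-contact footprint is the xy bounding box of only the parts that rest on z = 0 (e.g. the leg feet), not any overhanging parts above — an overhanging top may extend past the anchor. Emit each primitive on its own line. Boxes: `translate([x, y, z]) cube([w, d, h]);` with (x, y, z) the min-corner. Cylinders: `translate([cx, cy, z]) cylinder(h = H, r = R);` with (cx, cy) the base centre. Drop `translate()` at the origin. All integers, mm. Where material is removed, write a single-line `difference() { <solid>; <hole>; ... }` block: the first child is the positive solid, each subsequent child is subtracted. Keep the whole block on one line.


difference() { translate([667, 642, 0]) cylinder(h = 1382, r = 191); translate([667, 642, 0]) cylinder(h = 1382, r = 169); }


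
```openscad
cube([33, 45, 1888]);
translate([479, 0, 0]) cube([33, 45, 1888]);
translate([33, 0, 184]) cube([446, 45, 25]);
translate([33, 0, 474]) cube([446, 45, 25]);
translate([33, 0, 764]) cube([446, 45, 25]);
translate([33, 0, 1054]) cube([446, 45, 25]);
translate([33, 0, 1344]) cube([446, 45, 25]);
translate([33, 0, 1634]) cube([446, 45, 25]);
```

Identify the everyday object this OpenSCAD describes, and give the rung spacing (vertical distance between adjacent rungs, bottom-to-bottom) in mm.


A ladder. The rung spacing is 290 mm.

Two tall 33×45 posts with 6 short bars between them — a ladder. Adjacent rungs sit at z = 184 and z = 474, so the spacing is 474 − 184 = 290 mm.


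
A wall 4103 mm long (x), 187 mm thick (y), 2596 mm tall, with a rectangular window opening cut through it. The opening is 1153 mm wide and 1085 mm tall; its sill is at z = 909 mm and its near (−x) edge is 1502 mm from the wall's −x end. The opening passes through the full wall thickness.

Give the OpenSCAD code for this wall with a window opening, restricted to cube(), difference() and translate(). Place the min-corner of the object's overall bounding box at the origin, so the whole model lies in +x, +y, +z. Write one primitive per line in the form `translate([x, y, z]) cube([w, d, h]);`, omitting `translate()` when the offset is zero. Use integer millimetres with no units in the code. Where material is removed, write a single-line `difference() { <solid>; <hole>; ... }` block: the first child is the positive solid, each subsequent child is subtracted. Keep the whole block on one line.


difference() { cube([4103, 187, 2596]); translate([1502, 0, 909]) cube([1153, 187, 1085]); }


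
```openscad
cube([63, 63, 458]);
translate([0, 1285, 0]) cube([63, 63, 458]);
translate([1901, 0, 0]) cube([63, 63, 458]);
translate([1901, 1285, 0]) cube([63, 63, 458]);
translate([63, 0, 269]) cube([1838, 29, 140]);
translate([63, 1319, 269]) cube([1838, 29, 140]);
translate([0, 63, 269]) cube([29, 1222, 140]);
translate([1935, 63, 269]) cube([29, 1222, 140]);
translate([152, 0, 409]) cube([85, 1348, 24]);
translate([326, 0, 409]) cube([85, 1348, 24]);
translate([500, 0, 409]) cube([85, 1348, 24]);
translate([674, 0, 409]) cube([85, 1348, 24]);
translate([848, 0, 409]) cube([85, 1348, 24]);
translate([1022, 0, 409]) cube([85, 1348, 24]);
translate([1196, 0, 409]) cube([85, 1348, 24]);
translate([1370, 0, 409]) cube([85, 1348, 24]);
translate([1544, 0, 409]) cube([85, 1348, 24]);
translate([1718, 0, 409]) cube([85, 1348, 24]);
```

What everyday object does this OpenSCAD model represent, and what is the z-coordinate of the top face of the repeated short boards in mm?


A bed frame. The slat-top height is 433 mm.

Four posts, four rails, and a row of slats — a bed frame. Slats sit on the rails at z = 269 + 140 = 409; with slat thickness 24, the top is 433 mm.


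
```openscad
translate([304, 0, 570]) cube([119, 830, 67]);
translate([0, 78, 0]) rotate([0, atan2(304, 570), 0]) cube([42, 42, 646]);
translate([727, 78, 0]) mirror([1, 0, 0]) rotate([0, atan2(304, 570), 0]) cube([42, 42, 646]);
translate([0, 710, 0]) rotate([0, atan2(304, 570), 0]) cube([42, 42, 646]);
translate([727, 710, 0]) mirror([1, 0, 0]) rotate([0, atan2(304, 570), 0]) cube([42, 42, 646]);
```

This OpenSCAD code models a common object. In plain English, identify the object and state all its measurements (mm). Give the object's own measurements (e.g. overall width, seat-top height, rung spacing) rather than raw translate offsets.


A sawhorse. A 119×830×67 mm beam (x, y, z) sits on two A-frame leg pairs. Each pair is two raked legs of 42×42 mm section (42 mm along y) splaying symmetrically in x. Each leg rises 570 mm vertically over 304 mm of horizontal reach and is 646 mm long along its own axis. Every leg's outer bottom edge rests on the floor and its outer top edge meets a bottom edge of the beam — the left legs (tilting toward +x) meet the beam's −x bottom edge, the right legs (their mirror images, tilting toward −x) meet its +x bottom edge — so the leg tops tuck under the beam, the beam's underside is 570 mm above the floor, and the feet are 727 mm apart outside-to-outside with the beam centred between them. The two leg pairs are set in 78 mm from either end of the beam.


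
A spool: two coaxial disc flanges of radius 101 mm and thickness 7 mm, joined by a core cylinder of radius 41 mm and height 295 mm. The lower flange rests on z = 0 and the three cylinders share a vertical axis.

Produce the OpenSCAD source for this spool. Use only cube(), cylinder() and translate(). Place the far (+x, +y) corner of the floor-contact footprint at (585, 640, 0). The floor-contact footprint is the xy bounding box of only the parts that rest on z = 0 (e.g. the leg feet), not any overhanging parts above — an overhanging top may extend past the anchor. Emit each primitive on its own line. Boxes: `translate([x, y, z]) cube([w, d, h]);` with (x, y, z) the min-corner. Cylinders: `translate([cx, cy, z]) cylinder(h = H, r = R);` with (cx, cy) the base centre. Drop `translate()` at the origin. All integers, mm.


translate([484, 539, 0]) cylinder(h = 7, r = 101);
translate([484, 539, 7]) cylinder(h = 295, r = 41);
translate([484, 539, 302]) cylinder(h = 7, r = 101);


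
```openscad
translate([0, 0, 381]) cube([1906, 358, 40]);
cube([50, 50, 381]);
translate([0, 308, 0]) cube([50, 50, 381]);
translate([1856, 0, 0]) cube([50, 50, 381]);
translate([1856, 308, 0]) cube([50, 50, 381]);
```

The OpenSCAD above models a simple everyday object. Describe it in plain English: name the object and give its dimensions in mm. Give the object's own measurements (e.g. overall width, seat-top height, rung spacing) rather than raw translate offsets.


A bench: a 1906×358 mm seat slab, 40 mm thick, top at z = 421 mm, on four 50×50 mm square legs flush with the seat corners and standing on z = 0.


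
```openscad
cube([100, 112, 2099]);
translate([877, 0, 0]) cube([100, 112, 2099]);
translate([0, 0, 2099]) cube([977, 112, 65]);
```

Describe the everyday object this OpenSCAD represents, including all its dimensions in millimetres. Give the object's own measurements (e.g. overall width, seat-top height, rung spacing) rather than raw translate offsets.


A door frame. The clear opening is 777 mm wide and 2099 mm high. Two 100 mm wide jambs, 112 mm deep, stand either side of the opening from the floor to the top of the opening. A 65 mm thick head sits across the top of both jambs, spanning the full outside width of the frame.


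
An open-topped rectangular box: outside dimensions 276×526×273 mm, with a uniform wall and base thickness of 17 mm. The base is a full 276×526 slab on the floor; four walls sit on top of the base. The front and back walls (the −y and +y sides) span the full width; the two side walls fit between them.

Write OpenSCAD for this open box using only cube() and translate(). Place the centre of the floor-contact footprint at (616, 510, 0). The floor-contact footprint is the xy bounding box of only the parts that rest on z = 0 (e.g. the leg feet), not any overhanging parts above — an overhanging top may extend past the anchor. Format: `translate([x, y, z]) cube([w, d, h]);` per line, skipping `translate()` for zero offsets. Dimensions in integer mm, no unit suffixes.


translate([478, 247, 0]) cube([276, 526, 17]);
translate([478, 247, 17]) cube([276, 17, 256]);
translate([478, 756, 17]) cube([276, 17, 256]);
translate([478, 264, 17]) cube([17, 492, 256]);
translate([737, 264, 17]) cube([17, 492, 256]);
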